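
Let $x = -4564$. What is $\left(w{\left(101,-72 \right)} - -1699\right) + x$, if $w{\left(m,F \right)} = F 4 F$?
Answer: $17871$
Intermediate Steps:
$w{\left(m,F \right)} = 4 F^{2}$ ($w{\left(m,F \right)} = 4 F F = 4 F^{2}$)
$\left(w{\left(101,-72 \right)} - -1699\right) + x = \left(4 \left(-72\right)^{2} - -1699\right) - 4564 = \left(4 \cdot 5184 + \left(-10898 + 12597\right)\right) - 4564 = \left(20736 + 1699\right) - 4564 = 22435 - 4564 = 17871$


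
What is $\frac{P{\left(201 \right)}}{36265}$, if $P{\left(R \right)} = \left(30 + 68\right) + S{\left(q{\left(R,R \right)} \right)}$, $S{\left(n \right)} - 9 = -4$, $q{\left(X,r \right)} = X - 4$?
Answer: $\frac{103}{36265} \approx 0.0028402$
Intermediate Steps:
$q{\left(X,r \right)} = -4 + X$
$S{\left(n \right)} = 5$ ($S{\left(n \right)} = 9 - 4 = 5$)
$P{\left(R \right)} = 103$ ($P{\left(R \right)} = \left(30 + 68\right) + 5 = 98 + 5 = 103$)
$\frac{P{\left(201 \right)}}{36265} = \frac{103}{36265}$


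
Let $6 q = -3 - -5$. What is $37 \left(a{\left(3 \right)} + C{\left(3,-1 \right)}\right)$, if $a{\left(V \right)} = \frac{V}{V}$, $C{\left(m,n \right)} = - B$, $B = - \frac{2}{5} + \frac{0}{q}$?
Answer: $\frac{259}{5} \approx 51.8$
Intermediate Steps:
$q = \frac{1}{3}$ ($q = \frac{-3 - -5}{6} = \frac{-3 + 5}{6} = \frac{1}{6} \cdot 2 = \frac{1}{3} \approx 0.33333$)
$B = - \frac{2}{5}$ ($B = - \frac{2}{5} + 0 \frac{1}{\frac{1}{3}} = \left(-2\right) \frac{1}{5} + 0 \cdot 3 = - \frac{2}{5} + 0 = - \frac{2}{5} \approx -0.4$)
$C{\left(m,n \right)} = \frac{2}{5}$ ($C{\left(m,n \right)} = \left(-1\right) \left(- \frac{2}{5}\right) = \frac{2}{5}$)
$a{\left(V \right)} = 1$
$37 \left(a{\left(3 \right)} + C{\left(3,-1 \right)}\right) = 37 \left(1 + \frac{2}{5}\right) = 37 \cdot \frac{7}{5} = \frac{259}{5}$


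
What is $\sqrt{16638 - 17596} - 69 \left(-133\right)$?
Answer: $9177 + i \sqrt{958} \approx 9177.0 + 30.952 i$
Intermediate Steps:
$\sqrt{16638 - 17596} - 69 \left(-133\right) = \sqrt{-958} - -9177 = i \sqrt{958} + 9177 = 9177 + i \sqrt{958}$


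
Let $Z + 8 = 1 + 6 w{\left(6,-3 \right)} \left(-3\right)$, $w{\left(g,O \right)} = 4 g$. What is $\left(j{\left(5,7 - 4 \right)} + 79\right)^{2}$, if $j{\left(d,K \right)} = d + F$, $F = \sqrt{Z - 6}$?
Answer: $\left(84 + i \sqrt{445}\right)^{2} \approx 6611.0 + 3544.0 i$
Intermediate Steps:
$Z = -439$ ($Z = -8 + \left(1 + 6 \cdot 4 \cdot 6 \left(-3\right)\right) = -8 + \left(1 + 6 \cdot 24 \left(-3\right)\right) = -8 + \left(1 + 144 \left(-3\right)\right) = -8 + \left(1 - 432\right) = -8 - 431 = -439$)
$F = i \sqrt{445}$ ($F = \sqrt{-439 - 6} = \sqrt{-445} = i \sqrt{445} \approx 21.095 i$)
$j{\left(d,K \right)} = d + i \sqrt{445}$
$\left(j{\left(5,7 - 4 \right)} + 79\right)^{2} = \left(\left(5 + i \sqrt{445}\right) + 79\right)^{2} = \left(84 + i \sqrt{445}\right)^{2}$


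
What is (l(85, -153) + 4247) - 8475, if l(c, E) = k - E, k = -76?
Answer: -4151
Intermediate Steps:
l(c, E) = -76 - E
(l(85, -153) + 4247) - 8475 = ((-76 - 1*(-153)) + 4247) - 8475 = ((-76 + 153) + 4247) - 8475 = (77 + 4247) - 8475 = 4324 - 8475 = -4151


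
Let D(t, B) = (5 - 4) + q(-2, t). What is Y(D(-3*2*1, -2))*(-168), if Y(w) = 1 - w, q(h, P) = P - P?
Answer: 0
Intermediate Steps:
q(h, P) = 0
D(t, B) = 1 (D(t, B) = (5 - 4) + 0 = 1 + 0 = 1)
Y(D(-3*2*1, -2))*(-168) = (1 - 1*1)*(-168) = (1 - 1)*(-168) = 0*(-168) = 0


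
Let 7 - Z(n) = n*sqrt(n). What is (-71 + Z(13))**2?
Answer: 6293 + 1664*sqrt(13) ≈ 12293.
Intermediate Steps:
Z(n) = 7 - n**(3/2) (Z(n) = 7 - n*sqrt(n) = 7 - n**(3/2))
(-71 + Z(13))**2 = (-71 + (7 - 13**(3/2)))**2 = (-71 + (7 - 13*sqrt(13)))**2 = (-64 - 13*sqrt(13))**2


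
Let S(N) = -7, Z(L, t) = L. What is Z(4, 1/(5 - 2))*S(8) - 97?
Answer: -125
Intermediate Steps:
Z(4, 1/(5 - 2))*S(8) - 97 = 4*(-7) - 97 = -28 - 97 = -125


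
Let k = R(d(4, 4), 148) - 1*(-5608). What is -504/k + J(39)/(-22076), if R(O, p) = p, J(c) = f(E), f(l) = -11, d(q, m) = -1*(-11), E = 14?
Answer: -2765747/31767364 ≈ -0.087062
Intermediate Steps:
d(q, m) = 11
J(c) = -11
k = 5756 (k = 148 - 1*(-5608) = 148 + 5608 = 5756)
-504/k + J(39)/(-22076) = -504/5756 - 11/(-22076) = -504*1/5756 - 11*(-1/22076) = -126/1439 + 11/22076 = -2765747/31767364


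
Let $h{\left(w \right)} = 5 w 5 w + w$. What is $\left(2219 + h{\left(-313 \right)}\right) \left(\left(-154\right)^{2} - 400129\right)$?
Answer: $-922637573103$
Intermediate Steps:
$h{\left(w \right)} = w + 25 w^{2}$ ($h{\left(w \right)} = 25 w w + w = 25 w^{2} + w = w + 25 w^{2}$)
$\left(2219 + h{\left(-313 \right)}\right) \left(\left(-154\right)^{2} - 400129\right) = \left(2219 - 313 \left(1 + 25 \left(-313\right)\right)\right) \left(\left(-154\right)^{2} - 400129\right) = \left(2219 - 313 \left(1 - 7825\right)\right) \left(23716 - 400129\right) = \left(2219 - -2448912\right) \left(-376413\right) = \left(2219 + 2448912\right) \left(-376413\right) = 2451131 \left(-376413\right) = -922637573103$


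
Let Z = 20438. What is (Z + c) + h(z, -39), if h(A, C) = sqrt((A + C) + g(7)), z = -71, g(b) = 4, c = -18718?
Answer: 1720 + I*sqrt(106) ≈ 1720.0 + 10.296*I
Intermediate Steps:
h(A, C) = sqrt(4 + A + C) (h(A, C) = sqrt((A + C) + 4) = sqrt(4 + A + C))
(Z + c) + h(z, -39) = (20438 - 18718) + sqrt(4 - 71 - 39) = 1720 + sqrt(-106) = 1720 + I*sqrt(106)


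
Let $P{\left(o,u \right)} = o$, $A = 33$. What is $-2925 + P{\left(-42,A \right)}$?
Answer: $-2967$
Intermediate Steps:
$-2925 + P{\left(-42,A \right)} = -2925 - 42 = -2967$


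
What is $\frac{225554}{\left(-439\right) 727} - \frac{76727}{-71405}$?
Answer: $\frac{8381968861}{22789119965} \approx 0.36781$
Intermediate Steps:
$\frac{225554}{\left(-439\right) 727} - \frac{76727}{-71405} = \frac{225554}{-319153} - - \frac{76727}{71405} = 225554 \left(- \frac{1}{319153}\right) + \frac{76727}{71405} = - \frac{225554}{319153} + \frac{76727}{71405} = \frac{8381968861}{22789119965}$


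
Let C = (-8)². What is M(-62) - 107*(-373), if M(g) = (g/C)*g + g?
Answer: 638545/16 ≈ 39909.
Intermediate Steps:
C = 64
M(g) = g + g²/64 (M(g) = (g/64)*g + g = g²/64 + g = g + g²/64)
M(-62) - 107*(-373) = (1/64)*(-62)*(64 - 62) - 107*(-373) = (1/64)*(-62)*2 - 1*(-39911) = -31/16 + 39911 = 638545/16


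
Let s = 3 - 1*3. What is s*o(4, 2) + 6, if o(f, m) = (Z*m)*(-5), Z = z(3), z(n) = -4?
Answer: 6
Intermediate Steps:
s = 0 (s = 3 - 3 = 0)
Z = -4
o(f, m) = 20*m (o(f, m) = -4*m*(-5) = 20*m)
s*o(4, 2) + 6 = 0*(20*2) + 6 = 0*40 + 6 = 0 + 6 = 6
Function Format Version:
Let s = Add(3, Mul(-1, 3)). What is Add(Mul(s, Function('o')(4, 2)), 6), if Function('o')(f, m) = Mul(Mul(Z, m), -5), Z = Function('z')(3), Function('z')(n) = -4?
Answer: 6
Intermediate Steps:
s = 0 (s = Add(3, -3) = 0)
Z = -4
Function('o')(f, m) = Mul(20, m) (Function('o')(f, m) = Mul(Mul(-4, m), -5) = Mul(20, m))
Add(Mul(s, Function('o')(4, 2)), 6) = Add(Mul(0, Mul(20, 2)), 6) = Add(Mul(0, 40), 6) = Add(0, 6) = 6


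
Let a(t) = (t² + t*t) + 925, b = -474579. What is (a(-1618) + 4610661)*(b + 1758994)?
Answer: 12648191941110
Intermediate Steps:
a(t) = 925 + 2*t² (a(t) = (t² + t²) + 925 = 2*t² + 925 = 925 + 2*t²)
(a(-1618) + 4610661)*(b + 1758994) = ((925 + 2*(-1618)²) + 4610661)*(-474579 + 1758994) = ((925 + 2*2617924) + 4610661)*1284415 = ((925 + 5235848) + 4610661)*1284415 = (5236773 + 4610661)*1284415 = 9847434*1284415 = 12648191941110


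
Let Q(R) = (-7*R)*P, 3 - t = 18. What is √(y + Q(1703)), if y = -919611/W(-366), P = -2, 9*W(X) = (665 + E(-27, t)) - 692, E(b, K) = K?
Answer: √883606/2 ≈ 470.00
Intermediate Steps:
t = -15 (t = 3 - 1*18 = 3 - 18 = -15)
W(X) = -14/3 (W(X) = ((665 - 15) - 692)/9 = (650 - 692)/9 = (⅑)*(-42) = -14/3)
Q(R) = 14*R (Q(R) = -7*R*(-2) = 14*R)
y = 394119/2 (y = -919611/(-14/3) = -919611*(-3/14) = 394119/2 ≈ 1.9706e+5)
√(y + Q(1703)) = √(394119/2 + 14*1703) = √(394119/2 + 23842) = √(441803/2) = √883606/2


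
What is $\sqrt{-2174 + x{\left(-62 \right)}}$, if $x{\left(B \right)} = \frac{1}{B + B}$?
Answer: $\frac{3 i \sqrt{928543}}{62} \approx 46.626 i$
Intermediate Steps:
$x{\left(B \right)} = \frac{1}{2 B}$
$\sqrt{-2174 + x{\left(-62 \right)}} = \sqrt{-2174 + \frac{1}{2 \left(-62\right)}} = \sqrt{-2174 + \frac{1}{2} \left(- \frac{1}{62}\right)} = \sqrt{-2174 - \frac{1}{124}} = \sqrt{- \frac{269577}{124}} = \frac{3 i \sqrt{928543}}{62}$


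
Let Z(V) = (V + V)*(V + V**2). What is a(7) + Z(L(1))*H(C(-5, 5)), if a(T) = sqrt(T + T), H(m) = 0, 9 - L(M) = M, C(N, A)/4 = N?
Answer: sqrt(14) ≈ 3.7417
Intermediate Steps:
C(N, A) = 4*N
L(M) = 9 - M
Z(V) = 2*V*(V + V**2) (Z(V) = (2*V)*(V + V**2) = 2*V*(V + V**2))
a(T) = sqrt(2)*sqrt(T) (a(T) = sqrt(2*T) = sqrt(2)*sqrt(T))
a(7) + Z(L(1))*H(C(-5, 5)) = sqrt(2)*sqrt(7) + (2*(9 - 1*1)**2*(1 + (9 - 1*1)))*0 = sqrt(14) + (2*(9 - 1)**2*(1 + (9 - 1)))*0 = sqrt(14) + (2*8**2*(1 + 8))*0 = sqrt(14) + (2*64*9)*0 = sqrt(14) + 1152*0 = sqrt(14) + 0 = sqrt(14)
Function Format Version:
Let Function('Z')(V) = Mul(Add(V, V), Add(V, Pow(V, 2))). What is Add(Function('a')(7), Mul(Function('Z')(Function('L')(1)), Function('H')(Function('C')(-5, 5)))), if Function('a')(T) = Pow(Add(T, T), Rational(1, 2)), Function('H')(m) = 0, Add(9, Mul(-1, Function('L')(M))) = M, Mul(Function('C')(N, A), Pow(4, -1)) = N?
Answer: Pow(14, Rational(1, 2)) ≈ 3.7417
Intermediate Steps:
Function('C')(N, A) = Mul(4, N)
Function('L')(M) = Add(9, Mul(-1, M))
Function('Z')(V) = Mul(2, V, Add(V, Pow(V, 2))) (Function('Z')(V) = Mul(Mul(2, V), Add(V, Pow(V, 2))) = Mul(2, V, Add(V, Pow(V, 2))))
Function('a')(T) = Mul(Pow(2, Rational(1, 2)), Pow(T, Rational(1, 2))) (Function('a')(T) = Pow(Mul(2, T), Rational(1, 2)) = Mul(Pow(2, Rational(1, 2)), Pow(T, Rational(1, 2))))
Add(Function('a')(7), Mul(Function('Z')(Function('L')(1)), Function('H')(Function('C')(-5, 5)))) = Add(Mul(Pow(2, Rational(1, 2)), Pow(7, Rational(1, 2))), Mul(Mul(2, Pow(Add(9, Mul(-1, 1)), 2), Add(1, Add(9, Mul(-1, 1)))), 0)) = Add(Pow(14, Rational(1, 2)), Mul(Mul(2, Pow(Add(9, -1), 2), Add(1, Add(9, -1))), 0)) = Add(Pow(14, Rational(1, 2)), Mul(Mul(2, Pow(8, 2), Add(1, 8)), 0)) = Add(Pow(14, Rational(1, 2)), Mul(Mul(2, 64, 9), 0)) = Add(Pow(14, Rational(1, 2)), Mul(1152, 0)) = Add(Pow(14, Rational(1, 2)), 0) = Pow(14, Rational(1, 2))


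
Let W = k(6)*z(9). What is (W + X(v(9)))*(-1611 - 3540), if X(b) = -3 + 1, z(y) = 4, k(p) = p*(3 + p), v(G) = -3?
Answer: -1102314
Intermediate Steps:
X(b) = -2
W = 216 (W = (6*(3 + 6))*4 = (6*9)*4 = 54*4 = 216)
(W + X(v(9)))*(-1611 - 3540) = (216 - 2)*(-1611 - 3540) = 214*(-5151) = -1102314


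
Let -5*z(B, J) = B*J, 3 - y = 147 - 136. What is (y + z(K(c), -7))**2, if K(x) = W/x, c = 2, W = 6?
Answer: 361/25 ≈ 14.440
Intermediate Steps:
K(x) = 6/x
y = -8 (y = 3 - (147 - 136) = 3 - 1*11 = 3 - 11 = -8)
z(B, J) = -B*J/5
(y + z(K(c), -7))**2 = (-8 - 1/5*6/2*(-7))**2 = (-8 - 1/5*6*(1/2)*(-7))**2 = (-8 - 1/5*3*(-7))**2 = (-8 + 21/5)**2 = (-19/5)**2 = 361/25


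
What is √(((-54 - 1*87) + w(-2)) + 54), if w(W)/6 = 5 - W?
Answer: 3*I*√5 ≈ 6.7082*I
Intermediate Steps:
w(W) = 30 - 6*W (w(W) = 6*(5 - W) = 30 - 6*W)
√(((-54 - 1*87) + w(-2)) + 54) = √(((-54 - 1*87) + (30 - 6*(-2))) + 54) = √(((-54 - 87) + (30 + 12)) + 54) = √((-141 + 42) + 54) = √(-99 + 54) = √(-45) = 3*I*√5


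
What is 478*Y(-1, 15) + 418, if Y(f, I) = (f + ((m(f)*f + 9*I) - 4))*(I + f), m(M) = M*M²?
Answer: 877070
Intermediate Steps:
m(M) = M³
Y(f, I) = (I + f)*(-4 + f + f⁴ + 9*I) (Y(f, I) = (f + ((f³*f + 9*I) - 4))*(I + f) = (f + ((f⁴ + 9*I) - 4))*(I + f) = (f + (-4 + f⁴ + 9*I))*(I + f) = (-4 + f + f⁴ + 9*I)*(I + f) = (I + f)*(-4 + f + f⁴ + 9*I))
478*Y(-1, 15) + 418 = 478*((-1)² + (-1)⁵ - 4*15 - 4*(-1) + 9*15² + 15*(-1)⁴ + 10*15*(-1)) + 418 = 478*(1 - 1 - 60 + 4 + 9*225 + 15*1 - 150) + 418 = 478*(1 - 1 - 60 + 4 + 2025 + 15 - 150) + 418 = 478*1834 + 418 = 876652 + 418 = 877070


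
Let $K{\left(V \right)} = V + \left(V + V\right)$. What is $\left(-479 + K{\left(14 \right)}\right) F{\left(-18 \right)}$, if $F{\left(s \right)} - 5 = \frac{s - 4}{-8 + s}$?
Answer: $- \frac{33212}{13} \approx -2554.8$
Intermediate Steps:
$F{\left(s \right)} = 5 + \frac{-4 + s}{-8 + s}$ ($F{\left(s \right)} = 5 + \frac{s - 4}{-8 + s} = 5 + \frac{-4 + s}{-8 + s}$)
$K{\left(V \right)} = 3 V$ ($K{\left(V \right)} = V + 2 V = 3 V$)
$\left(-479 + K{\left(14 \right)}\right) F{\left(-18 \right)} = \left(-479 + 3 \cdot 14\right) \frac{2 \left(-22 + 3 \left(-18\right)\right)}{-8 - 18} = \left(-479 + 42\right) \frac{2 \left(-22 - 54\right)}{-26} = - 437 \cdot 2 \left(- \frac{1}{26}\right) \left(-76\right) = \left(-437\right) \frac{76}{13} = - \frac{33212}{13}$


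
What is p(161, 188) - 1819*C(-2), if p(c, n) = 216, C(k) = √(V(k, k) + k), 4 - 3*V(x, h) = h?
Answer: 216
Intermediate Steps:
V(x, h) = 4/3 - h/3
C(k) = √(4/3 + 2*k/3) (C(k) = √((4/3 - k/3) + k) = √(4/3 + 2*k/3))
p(161, 188) - 1819*C(-2) = 216 - 1819*√(12 + 6*(-2))/3 = 216 - 1819*√(12 - 12)/3 = 216 - 1819*√0/3 = 216 - 1819*(⅓)*0 = 216 - 1819*0 = 216 - 1*0 = 216 + 0 = 216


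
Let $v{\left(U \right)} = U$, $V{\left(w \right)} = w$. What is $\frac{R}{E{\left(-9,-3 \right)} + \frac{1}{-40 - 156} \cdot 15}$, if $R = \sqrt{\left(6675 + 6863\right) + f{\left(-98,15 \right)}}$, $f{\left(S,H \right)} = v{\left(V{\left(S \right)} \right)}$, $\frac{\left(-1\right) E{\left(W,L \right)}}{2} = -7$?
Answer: $\frac{1568 \sqrt{210}}{2729} \approx 8.3263$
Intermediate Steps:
$E{\left(W,L \right)} = 14$ ($E{\left(W,L \right)} = \left(-2\right) \left(-7\right) = 14$)
$f{\left(S,H \right)} = S$
$R = 8 \sqrt{210}$ ($R = \sqrt{\left(6675 + 6863\right) - 98} = \sqrt{13538 - 98} = \sqrt{13440} = 8 \sqrt{210} \approx 115.93$)
$\frac{R}{E{\left(-9,-3 \right)} + \frac{1}{-40 - 156} \cdot 15} = \frac{8 \sqrt{210}}{14 + \frac{1}{-40 - 156} \cdot 15} = \frac{8 \sqrt{210}}{14 + \frac{1}{-196} \cdot 15} = \frac{8 \sqrt{210}}{14 - \frac{15}{196}} = \frac{8 \sqrt{210}}{\frac{2729}{196}} = 8 \sqrt{210} \cdot \frac{196}{2729} = \frac{1568 \sqrt{210}}{2729}$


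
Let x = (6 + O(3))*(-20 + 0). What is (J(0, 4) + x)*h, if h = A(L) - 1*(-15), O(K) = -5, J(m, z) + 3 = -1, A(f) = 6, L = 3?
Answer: -504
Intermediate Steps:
J(m, z) = -4 (J(m, z) = -3 - 1 = -4)
x = -20 (x = (6 - 5)*(-20 + 0) = 1*(-20) = -20)
h = 21 (h = 6 - 1*(-15) = 6 + 15 = 21)
(J(0, 4) + x)*h = (-4 - 20)*21 = -24*21 = -504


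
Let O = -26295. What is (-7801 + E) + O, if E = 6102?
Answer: -27994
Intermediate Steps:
(-7801 + E) + O = (-7801 + 6102) - 26295 = -1699 - 26295 = -27994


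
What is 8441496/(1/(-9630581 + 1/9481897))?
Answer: -770845143658726505376/9481897 ≈ -8.1296e+13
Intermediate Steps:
8441496/(1/(-9630581 + 1/9481897)) = 8441496/(1/(-91316177092156/9481897)) = 8441496/(-9481897/91316177092156) = 8441496*(-91316177092156/9481897) = -770845143658726505376/9481897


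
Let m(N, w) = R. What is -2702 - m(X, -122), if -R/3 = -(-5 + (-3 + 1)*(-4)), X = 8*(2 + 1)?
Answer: -2711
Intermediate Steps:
X = 24 (X = 8*3 = 24)
R = 9 (R = -(-3)*(-5 + (-3 + 1)*(-4)) = -(-3)*(-5 - 2*(-4)) = -(-3)*(-5 + 8) = -(-3)*3 = -3*(-3) = 9)
m(N, w) = 9
-2702 - m(X, -122) = -2702 - 1*9 = -2702 - 9 = -2711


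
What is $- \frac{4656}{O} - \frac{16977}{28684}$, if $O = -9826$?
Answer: $- \frac{16631649}{140924492} \approx -0.11802$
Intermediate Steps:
$- \frac{4656}{O} - \frac{16977}{28684} = - \frac{4656}{-9826} - \frac{16977}{28684} = \left(-4656\right) \left(- \frac{1}{9826}\right) - \frac{16977}{28684} = \frac{2328}{4913} - \frac{16977}{28684} = - \frac{16631649}{140924492}$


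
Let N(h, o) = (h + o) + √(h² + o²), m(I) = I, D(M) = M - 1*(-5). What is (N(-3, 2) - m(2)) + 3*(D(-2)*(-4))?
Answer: -39 + √13 ≈ -35.394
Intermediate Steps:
D(M) = 5 + M (D(M) = M + 5 = 5 + M)
N(h, o) = h + o + √(h² + o²)
(N(-3, 2) - m(2)) + 3*(D(-2)*(-4)) = ((-3 + 2 + √((-3)² + 2²)) - 1*2) + 3*((5 - 2)*(-4)) = ((-3 + 2 + √(9 + 4)) - 2) + 3*(3*(-4)) = ((-3 + 2 + √13) - 2) + 3*(-12) = ((-1 + √13) - 2) - 36 = (-3 + √13) - 36 = -39 + √13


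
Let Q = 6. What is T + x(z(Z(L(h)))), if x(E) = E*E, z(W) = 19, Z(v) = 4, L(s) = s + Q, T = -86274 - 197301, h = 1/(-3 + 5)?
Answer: -283214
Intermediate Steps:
h = 1/2 ≈ 0.50000
T = -283575
L(s) = 6 + s (L(s) = s + 6 = 6 + s)
x(E) = E**2
T + x(z(Z(L(h)))) = -283575 + 19**2 = -283575 + 361 = -283214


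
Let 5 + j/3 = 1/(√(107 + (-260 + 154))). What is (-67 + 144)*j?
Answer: -924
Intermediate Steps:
j = -12 (j = -15 + 3/(√(107 + (-260 + 154))) = -15 + 3/(√(107 - 106)) = -15 + 3/(√1) = -15 + 3/1 = -15 + 3*1 = -15 + 3 = -12)
(-67 + 144)*j = (-67 + 144)*(-12) = 77*(-12) = -924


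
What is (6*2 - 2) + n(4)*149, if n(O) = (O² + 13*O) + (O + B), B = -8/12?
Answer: 31916/3 ≈ 10639.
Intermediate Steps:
B = -⅔ (B = -8*1/12 = -⅔ ≈ -0.66667)
n(O) = -⅔ + O² + 14*O (n(O) = (O² + 13*O) + (O - ⅔) = (O² + 13*O) + (-⅔ + O) = -⅔ + O² + 14*O)
(6*2 - 2) + n(4)*149 = (6*2 - 2) + (-⅔ + 4² + 14*4)*149 = (12 - 2) + (-⅔ + 16 + 56)*149 = 10 + (214/3)*149 = 10 + 31886/3 = 31916/3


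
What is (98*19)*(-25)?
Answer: -46550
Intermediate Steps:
(98*19)*(-25) = 1862*(-25) = -46550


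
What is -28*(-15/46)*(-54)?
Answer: -11340/23 ≈ -493.04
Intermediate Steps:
-28*(-15/46)*(-54) = -(-210)*(-54)/23 = -1*11340/23 = -11340/23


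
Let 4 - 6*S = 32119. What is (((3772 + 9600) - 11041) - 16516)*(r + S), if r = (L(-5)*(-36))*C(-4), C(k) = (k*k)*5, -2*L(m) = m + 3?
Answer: 233556025/2 ≈ 1.1678e+8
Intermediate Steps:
L(m) = -3/2 - m/2 (L(m) = -(m + 3)/2 = -(3 + m)/2 = -3/2 - m/2)
C(k) = 5*k² (C(k) = k²*5 = 5*k²)
S = -10705/2 (S = ⅔ - ⅙*32119 = ⅔ - 32119/6 = -10705/2 ≈ -5352.5)
r = -2880 (r = ((-3/2 - ½*(-5))*(-36))*(5*(-4)²) = ((-3/2 + 5/2)*(-36))*(5*16) = (1*(-36))*80 = -36*80 = -2880)
(((3772 + 9600) - 11041) - 16516)*(r + S) = (((3772 + 9600) - 11041) - 16516)*(-2880 - 10705/2) = ((13372 - 11041) - 16516)*(-16465/2) = (2331 - 16516)*(-16465/2) = -14185*(-16465/2) = 233556025/2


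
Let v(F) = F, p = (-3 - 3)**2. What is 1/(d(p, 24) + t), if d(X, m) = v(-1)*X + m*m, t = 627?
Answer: 1/1167 ≈ 0.00085690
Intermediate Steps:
p = 36 (p = (-6)**2 = 36)
d(X, m) = m**2 - X (d(X, m) = -X + m*m = -X + m**2 = m**2 - X)
1/(d(p, 24) + t) = 1/((24**2 - 1*36) + 627) = 1/((576 - 36) + 627) = 1/(540 + 627) = 1/1167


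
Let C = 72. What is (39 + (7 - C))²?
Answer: 676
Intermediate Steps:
(39 + (7 - C))² = (39 + (7 - 1*72))² = (39 + (7 - 72))² = (39 - 65)² = (-26)² = 676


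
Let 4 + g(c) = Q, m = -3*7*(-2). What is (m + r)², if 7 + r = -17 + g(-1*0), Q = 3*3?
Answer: 529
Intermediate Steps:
Q = 9
m = 42 (m = -21*(-2) = 42)
g(c) = 5 (g(c) = -4 + 9 = 5)
r = -19 (r = -7 + (-17 + 5) = -7 - 12 = -19)
(m + r)² = (42 - 19)² = 23² = 529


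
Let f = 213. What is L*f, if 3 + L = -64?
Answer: -14271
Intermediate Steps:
L = -67 (L = -3 - 64 = -67)
L*f = -67*213 = -14271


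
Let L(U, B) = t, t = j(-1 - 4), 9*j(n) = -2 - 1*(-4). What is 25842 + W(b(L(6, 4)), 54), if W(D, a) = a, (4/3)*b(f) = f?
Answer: 25896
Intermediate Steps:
j(n) = 2/9 (j(n) = (-2 - 1*(-4))/9 = (-2 + 4)/9 = (⅑)*2 = 2/9)
t = 2/9 ≈ 0.22222
L(U, B) = 2/9
b(f) = 3*f/4
25842 + W(b(L(6, 4)), 54) = 25842 + 54 = 25896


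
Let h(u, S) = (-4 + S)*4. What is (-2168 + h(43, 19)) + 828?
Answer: -1280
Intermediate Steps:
h(u, S) = -16 + 4*S
(-2168 + h(43, 19)) + 828 = (-2168 + (-16 + 4*19)) + 828 = (-2168 + (-16 + 76)) + 828 = (-2168 + 60) + 828 = -2108 + 828 = -1280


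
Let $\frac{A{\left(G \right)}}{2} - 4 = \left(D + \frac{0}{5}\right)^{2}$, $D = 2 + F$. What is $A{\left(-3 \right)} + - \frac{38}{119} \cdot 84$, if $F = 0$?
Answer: $- \frac{184}{17} \approx -10.824$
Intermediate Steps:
$D = 2$ ($D = 2 + 0 = 2$)
$A{\left(G \right)} = 16$ ($A{\left(G \right)} = 8 + 2 \left(2 + \frac{0}{5}\right)^{2} = 8 + 2 \left(2 + 0 \cdot \frac{1}{5}\right)^{2} = 8 + 2 \left(2 + 0\right)^{2} = 8 + 2 \cdot 2^{2} = 8 + 2 \cdot 4 = 8 + 8 = 16$)
$A{\left(-3 \right)} + - \frac{38}{119} \cdot 84 = 16 + - \frac{38}{119} \cdot 84 = 16 + \left(-38\right) \frac{1}{119} \cdot 84 = 16 - \frac{456}{17} = - \frac{184}{17}$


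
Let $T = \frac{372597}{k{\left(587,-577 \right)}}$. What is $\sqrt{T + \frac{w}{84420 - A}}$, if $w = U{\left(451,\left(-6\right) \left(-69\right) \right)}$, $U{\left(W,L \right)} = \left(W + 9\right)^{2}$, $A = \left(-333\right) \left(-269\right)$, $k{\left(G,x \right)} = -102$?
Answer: $\frac{i \sqrt{12618270142926}}{58446} \approx 60.778 i$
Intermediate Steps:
$A = 89577$
$U{\left(W,L \right)} = \left(9 + W\right)^{2}$
$w = 211600$ ($w = \left(9 + 451\right)^{2} = 460^{2} = 211600$)
$T = - \frac{124199}{34}$ ($T = \frac{372597}{-102} = 372597 \left(- \frac{1}{102}\right) = - \frac{124199}{34} \approx -3652.9$)
$\sqrt{T + \frac{w}{84420 - A}} = \sqrt{- \frac{124199}{34} + \frac{211600}{84420 - 89577}} = \sqrt{- \frac{124199}{34} + \frac{211600}{-5157}} = \sqrt{- \frac{124199}{34} + 211600 \left(- \frac{1}{5157}\right)} = \sqrt{- \frac{124199}{34} - \frac{211600}{5157}} = \sqrt{- \frac{647688643}{175338}} = \frac{i \sqrt{12618270142926}}{58446}$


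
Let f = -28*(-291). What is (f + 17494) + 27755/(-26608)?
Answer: 682254581/26608 ≈ 25641.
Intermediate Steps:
f = 8148
(f + 17494) + 27755/(-26608) = (8148 + 17494) + 27755/(-26608) = 25642 + 27755*(-1/26608) = 25642 - 27755/26608 = 682254581/26608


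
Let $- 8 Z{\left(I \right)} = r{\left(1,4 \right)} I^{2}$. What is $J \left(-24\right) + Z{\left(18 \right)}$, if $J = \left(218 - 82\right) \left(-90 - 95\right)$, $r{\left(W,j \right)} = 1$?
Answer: $\frac{1207599}{2} \approx 6.038 \cdot 10^{5}$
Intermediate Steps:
$Z{\left(I \right)} = - \frac{I^{2}}{8}$ ($Z{\left(I \right)} = - \frac{1 I^{2}}{8} = - \frac{I^{2}}{8}$)
$J = -25160$ ($J = 136 \left(-90 - 95\right) = 136 \left(-185\right) = -25160$)
$J \left(-24\right) + Z{\left(18 \right)} = \left(-25160\right) \left(-24\right) - \frac{18^{2}}{8} = 603840 - \frac{81}{2} = \frac{1207599}{2}$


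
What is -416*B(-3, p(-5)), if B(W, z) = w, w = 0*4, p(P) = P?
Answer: 0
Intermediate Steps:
w = 0
B(W, z) = 0
-416*B(-3, p(-5)) = -416*0 = 0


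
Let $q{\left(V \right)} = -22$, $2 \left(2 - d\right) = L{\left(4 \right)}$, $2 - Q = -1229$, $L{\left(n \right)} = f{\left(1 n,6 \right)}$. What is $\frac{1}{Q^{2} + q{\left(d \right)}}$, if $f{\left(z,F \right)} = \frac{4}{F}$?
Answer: $\frac{1}{1515339} \approx 6.5992 \cdot 10^{-7}$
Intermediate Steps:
$L{\left(n \right)} = \frac{2}{3}$ ($L{\left(n \right)} = \frac{4}{6} = 4 \cdot \frac{1}{6} = \frac{2}{3}$)
$Q = 1231$ ($Q = 2 - -1229 = 2 + 1229 = 1231$)
$d = \frac{5}{3}$ ($d = 2 - \frac{1}{3} = \frac{5}{3} \approx 1.6667$)
$\frac{1}{Q^{2} + q{\left(d \right)}} = \frac{1}{1231^{2} - 22} = \frac{1}{1515361 - 22} = \frac{1}{1515339}$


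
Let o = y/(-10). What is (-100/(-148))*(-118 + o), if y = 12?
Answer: -2980/37 ≈ -80.541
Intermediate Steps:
o = -6/5 (o = 12/(-10) = -1/10*12 = -6/5 ≈ -1.2000)
(-100/(-148))*(-118 + o) = (-100/(-148))*(-118 - 6/5) = -100*(-1/148)*(-596/5) = (25/37)*(-596/5) = -2980/37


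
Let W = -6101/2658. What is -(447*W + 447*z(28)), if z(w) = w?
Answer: -10180127/886 ≈ -11490.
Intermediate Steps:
W = -6101/2658 (W = -6101*1/2658 = -6101/2658 ≈ -2.2953)
-(447*W + 447*z(28)) = -447/(1/(-6101/2658 + 28)) = -447/(1/(68323/2658)) = -447/2658/68323 = -447*68323/2658 = -10180127/886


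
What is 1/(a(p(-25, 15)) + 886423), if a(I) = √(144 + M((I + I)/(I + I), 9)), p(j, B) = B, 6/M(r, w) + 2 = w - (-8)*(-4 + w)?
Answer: 41661881/36930049534889 - √318378/36930049534889 ≈ 1.1281e-6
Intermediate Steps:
M(r, w) = 6/(-34 + 9*w) (M(r, w) = 6/(-2 + (w - (-8)*(-4 + w))) = 6/(-2 + (w - 2*(16 - 4*w))) = 6/(-2 + (w + (-32 + 8*w))) = 6/(-2 + (-32 + 9*w)) = 6/(-34 + 9*w))
a(I) = √318378/47 (a(I) = √(144 + 6/(-34 + 9*9)) = √(144 + 6/(-34 + 81)) = √(144 + 6/47) = √(6774/47) = √318378/47)
1/(a(p(-25, 15)) + 886423) = 1/(√318378/47 + 886423) = 1/(886423 + √318378/47)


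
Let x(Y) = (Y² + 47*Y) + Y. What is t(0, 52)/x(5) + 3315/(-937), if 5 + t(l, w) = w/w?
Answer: -882223/248305 ≈ -3.5530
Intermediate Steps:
t(l, w) = -4 (t(l, w) = -5 + w/w = -5 + 1 = -4)
x(Y) = Y² + 48*Y
t(0, 52)/x(5) + 3315/(-937) = -4*1/(5*(48 + 5)) + 3315/(-937) = -4/(5*53) + 3315*(-1/937) = -4/265 - 3315/937 = -882223/248305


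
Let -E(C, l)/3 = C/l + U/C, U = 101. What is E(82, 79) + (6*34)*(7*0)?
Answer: -44109/6478 ≈ -6.8090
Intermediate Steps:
E(C, l) = -303/C - 3*C/l (E(C, l) = -3*(C/l + 101/C) = -3*(101/C + C/l) = -303/C - 3*C/l)
E(82, 79) + (6*34)*(7*0) = (-303/82 - 3*82/79) + (6*34)*(7*0) = (-303*1/82 - 3*82*1/79) + 204*0 = (-303/82 - 246/79) + 0 = -44109/6478 + 0 = -44109/6478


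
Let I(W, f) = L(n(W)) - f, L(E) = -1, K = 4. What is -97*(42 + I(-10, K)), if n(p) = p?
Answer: -3589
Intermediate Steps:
I(W, f) = -1 - f
-97*(42 + I(-10, K)) = -97*(42 + (-1 - 1*4)) = -97*(42 + (-1 - 4)) = -97*(42 - 5) = -97*37 = -3589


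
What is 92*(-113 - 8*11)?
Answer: -18492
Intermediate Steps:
92*(-113 - 8*11) = 92*(-113 - 88) = 92*(-201) = -18492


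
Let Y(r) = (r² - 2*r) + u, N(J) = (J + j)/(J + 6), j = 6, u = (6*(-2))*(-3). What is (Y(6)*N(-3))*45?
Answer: 2700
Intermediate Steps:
u = 36 (u = -12*(-3) = 36)
N(J) = 1 (N(J) = (J + 6)/(J + 6) = (6 + J)/(6 + J) = 1)
Y(r) = 36 + r² - 2*r (Y(r) = (r² - 2*r) + 36 = 36 + r² - 2*r)
(Y(6)*N(-3))*45 = ((36 + 6² - 2*6)*1)*45 = ((36 + 36 - 12)*1)*45 = (60*1)*45 = 60*45 = 2700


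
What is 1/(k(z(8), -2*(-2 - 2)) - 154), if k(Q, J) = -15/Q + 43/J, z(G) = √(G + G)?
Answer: -8/1219 ≈ -0.0065628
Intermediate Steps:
z(G) = √2*√G (z(G) = √(2*G) = √2*√G)
1/(k(z(8), -2*(-2 - 2)) - 154) = 1/((-15/(√2*√8) + 43/((-2*(-2 - 2)))) - 154) = 1/((-15/(√2*(2*√2)) + 43/((-2*(-4)))) - 154) = 1/((-15/4 + 43/8) - 154) = 1/(13/8 - 154) = 1/(-1219/8) = -8/1219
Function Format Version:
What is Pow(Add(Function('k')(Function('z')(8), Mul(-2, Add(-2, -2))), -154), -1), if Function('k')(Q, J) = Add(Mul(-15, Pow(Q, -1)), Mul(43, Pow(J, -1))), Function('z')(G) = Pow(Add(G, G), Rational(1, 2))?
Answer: Rational(-8, 1219) ≈ -0.0065628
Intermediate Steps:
Function('z')(G) = Mul(Pow(2, Rational(1, 2)), Pow(G, Rational(1, 2))) (Function('z')(G) = Pow(Mul(2, G), Rational(1, 2)) = Mul(Pow(2, Rational(1, 2)), Pow(G, Rational(1, 2))))
Pow(Add(Function('k')(Function('z')(8), Mul(-2, Add(-2, -2))), -154), -1) = Pow(Add(Add(Mul(-15, Pow(Mul(Pow(2, Rational(1, 2)), Pow(8, Rational(1, 2))), -1)), Mul(43, Pow(Mul(-2, Add(-2, -2)), -1))), -154), -1) = Pow(Add(Add(Mul(-15, Pow(Mul(Pow(2, Rational(1, 2)), Mul(2, Pow(2, Rational(1, 2)))), -1)), Mul(43, Pow(Mul(-2, -4), -1))), -154), -1) = Pow(Add(Add(Mul(-15, Pow(4, -1)), Mul(43, Pow(8, -1))), -154), -1) = Pow(Add(Add(Mul(-15, Rational(1, 4)), Mul(43, Rational(1, 8))), -154), -1) = Pow(Add(Add(Rational(-15, 4), Rational(43, 8)), -154), -1) = Pow(Add(Rational(13, 8), -154), -1) = Pow(Rational(-1219, 8), -1) = Rational(-8, 1219)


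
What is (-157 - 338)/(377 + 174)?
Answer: -495/551 ≈ -0.89837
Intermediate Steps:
(-157 - 338)/(377 + 174) = -495/551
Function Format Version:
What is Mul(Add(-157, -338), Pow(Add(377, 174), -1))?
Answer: Rational(-495, 551) ≈ -0.89837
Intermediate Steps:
Mul(Add(-157, -338), Pow(Add(377, 174), -1)) = Mul(-495, Pow(551, -1)) = Mul(-495, Rational(1, 551)) = Rational(-495, 551)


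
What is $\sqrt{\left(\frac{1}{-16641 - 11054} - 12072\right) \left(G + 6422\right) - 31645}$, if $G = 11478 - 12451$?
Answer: $\frac{2 i \sqrt{12619660160714595}}{27695} \approx 8112.5 i$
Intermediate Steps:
$G = -973$ ($G = 11478 - 12451 = -973$)
$\sqrt{\left(\frac{1}{-16641 - 11054} - 12072\right) \left(G + 6422\right) - 31645} = \sqrt{\left(\frac{1}{-16641 - 11054} - 12072\right) \left(-973 + 6422\right) - 31645} = \sqrt{\left(\frac{1}{-27695} - 12072\right) 5449 - 31645} = \sqrt{\left(- \frac{1}{27695} - 12072\right) 5449 - 31645} = \sqrt{\left(- \frac{334334041}{27695}\right) 5449 - 31645} = \sqrt{- \frac{1821786189409}{27695} - 31645} = \sqrt{- \frac{1822662597684}{27695}} = \frac{2 i \sqrt{12619660160714595}}{27695}$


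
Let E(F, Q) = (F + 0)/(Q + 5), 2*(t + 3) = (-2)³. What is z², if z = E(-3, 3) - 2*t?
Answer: 11881/64 ≈ 185.64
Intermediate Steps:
t = -7 (t = -3 + (½)*(-2)³ = -3 + (½)*(-8) = -3 - 4 = -7)
E(F, Q) = F/(5 + Q)
z = 109/8 (z = -3/(5 + 3) - 2*(-7) = -3/8 + 14 = 109/8 ≈ 13.625)
z² = (109/8)² = 11881/64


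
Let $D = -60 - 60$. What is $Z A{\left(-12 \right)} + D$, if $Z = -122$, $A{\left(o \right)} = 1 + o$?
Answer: $1222$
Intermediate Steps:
$D = -120$
$Z A{\left(-12 \right)} + D = - 122 \left(1 - 12\right) - 120 = \left(-122\right) \left(-11\right) - 120 = 1342 - 120 = 1222$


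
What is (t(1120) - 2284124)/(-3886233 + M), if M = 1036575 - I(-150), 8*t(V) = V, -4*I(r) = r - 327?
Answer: 3045312/3799703 ≈ 0.80146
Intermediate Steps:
I(r) = 327/4 - r/4 (I(r) = -(r - 327)/4 = -(-327 + r)/4 = 327/4 - r/4)
t(V) = V/8
M = 4145823/4 (M = 1036575 - (327/4 - ¼*(-150)) = 1036575 - (327/4 + 75/2) = 1036575 - 1*477/4 = 1036575 - 477/4 = 4145823/4 ≈ 1.0365e+6)
(t(1120) - 2284124)/(-3886233 + M) = ((⅛)*1120 - 2284124)/(-3886233 + 4145823/4) = (140 - 2284124)/(-11399109/4) = -2283984*(-4/11399109) = 3045312/3799703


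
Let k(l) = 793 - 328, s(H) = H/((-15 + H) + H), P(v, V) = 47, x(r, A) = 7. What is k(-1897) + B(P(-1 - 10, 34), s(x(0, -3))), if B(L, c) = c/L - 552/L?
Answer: 21296/47 ≈ 453.11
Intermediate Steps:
s(H) = H/(-15 + 2*H)
k(l) = 465
B(L, c) = -552/L + c/L
k(-1897) + B(P(-1 - 10, 34), s(x(0, -3))) = 465 + (-552 + 7/(-15 + 2*7))/47 = 465 + (-552 + 7/(-15 + 14))/47 = 465 + (-552 + 7/(-1))/47 = 465 + (-552 + 7*(-1))/47 = 465 + (-552 - 7)/47 = 465 + (1/47)*(-559) = 465 - 559/47 = 21296/47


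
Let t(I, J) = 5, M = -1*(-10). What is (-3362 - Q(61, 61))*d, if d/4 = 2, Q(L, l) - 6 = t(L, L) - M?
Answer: -26904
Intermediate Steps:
M = 10
Q(L, l) = 1 (Q(L, l) = 6 + (5 - 1*10) = 6 + (5 - 10) = 6 - 5 = 1)
d = 8 (d = 4*2 = 8)
(-3362 - Q(61, 61))*d = (-3362 - 1*1)*8 = (-3362 - 1)*8 = -3363*8 = -26904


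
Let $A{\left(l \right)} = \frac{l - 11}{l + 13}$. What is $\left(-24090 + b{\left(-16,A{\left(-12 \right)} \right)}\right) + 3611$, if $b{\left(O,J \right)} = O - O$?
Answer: $-20479$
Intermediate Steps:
$A{\left(l \right)} = \frac{-11 + l}{13 + l}$
$b{\left(O,J \right)} = 0$
$\left(-24090 + b{\left(-16,A{\left(-12 \right)} \right)}\right) + 3611 = \left(-24090 + 0\right) + 3611 = -24090 + 3611 = -20479$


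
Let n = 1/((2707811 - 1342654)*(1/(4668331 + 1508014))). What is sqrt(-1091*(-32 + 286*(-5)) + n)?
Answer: sqrt(2972614252398421423)/1365157 ≈ 1263.0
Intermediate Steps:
n = 6176345/1365157 (n = 1/(1365157*(1/6176345)) = (1/1365157)*6176345 = 6176345/1365157 ≈ 4.5243)
sqrt(-1091*(-32 + 286*(-5)) + n) = sqrt(-1091*(-32 + 286*(-5)) + 6176345/1365157) = sqrt(-1091*(-32 - 1430) + 6176345/1365157) = sqrt(-1091*(-1462) + 6176345/1365157) = sqrt(1595042 + 6176345/1365157) = sqrt(2177488927939/1365157) = sqrt(2972614252398421423)/1365157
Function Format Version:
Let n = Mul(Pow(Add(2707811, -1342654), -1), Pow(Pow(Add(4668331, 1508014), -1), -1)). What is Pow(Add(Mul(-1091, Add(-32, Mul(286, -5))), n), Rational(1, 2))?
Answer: Mul(Rational(1, 1365157), Pow(2972614252398421423, Rational(1, 2))) ≈ 1263.0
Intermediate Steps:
n = Rational(6176345, 1365157) (n = Mul(Pow(1365157, -1), Pow(Pow(6176345, -1), -1)) = Mul(Rational(1, 1365157), Pow(Rational(1, 6176345), -1)) = Mul(Rational(1, 1365157), 6176345) = Rational(6176345, 1365157) ≈ 4.5243)
Pow(Add(Mul(-1091, Add(-32, Mul(286, -5))), n), Rational(1, 2)) = Pow(Add(Mul(-1091, Add(-32, Mul(286, -5))), Rational(6176345, 1365157)), Rational(1, 2)) = Pow(Add(Mul(-1091, Add(-32, -1430)), Rational(6176345, 1365157)), Rational(1, 2)) = Pow(Add(Mul(-1091, -1462), Rational(6176345, 1365157)), Rational(1, 2)) = Pow(Add(1595042, Rational(6176345, 1365157)), Rational(1, 2)) = Pow(Rational(2177488927939, 1365157), Rational(1, 2)) = Mul(Rational(1, 1365157), Pow(2972614252398421423, Rational(1, 2)))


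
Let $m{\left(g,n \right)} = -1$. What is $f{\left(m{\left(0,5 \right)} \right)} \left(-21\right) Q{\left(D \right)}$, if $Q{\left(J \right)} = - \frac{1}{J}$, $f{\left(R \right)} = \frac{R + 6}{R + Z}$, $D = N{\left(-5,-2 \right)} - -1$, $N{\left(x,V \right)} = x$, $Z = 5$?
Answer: $- \frac{105}{16} \approx -6.5625$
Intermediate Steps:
$D = -4$ ($D = -5 - -1 = -5 + 1 = -4$)
$f{\left(R \right)} = \frac{6 + R}{5 + R}$ ($f{\left(R \right)} = \frac{R + 6}{R + 5} = \frac{6 + R}{5 + R}$)
$f{\left(m{\left(0,5 \right)} \right)} \left(-21\right) Q{\left(D \right)} = \frac{6 - 1}{5 - 1} \left(-21\right) \left(- \frac{1}{-4}\right) = \frac{1}{4} \cdot 5 \left(-21\right) \left(\left(-1\right) \left(- \frac{1}{4}\right)\right) = \frac{1}{4} \cdot 5 \left(-21\right) \frac{1}{4} = \frac{5}{4} \left(-21\right) \frac{1}{4} = \left(- \frac{105}{4}\right) \frac{1}{4} = - \frac{105}{16}$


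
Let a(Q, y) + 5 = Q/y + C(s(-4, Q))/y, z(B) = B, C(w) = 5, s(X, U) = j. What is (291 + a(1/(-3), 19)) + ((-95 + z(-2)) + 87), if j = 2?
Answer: 15746/57 ≈ 276.25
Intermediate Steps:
s(X, U) = 2
a(Q, y) = -5 + 5/y + Q/y (a(Q, y) = -5 + (Q/y + 5/y) = -5 + (5/y + Q/y) = -5 + 5/y + Q/y)
(291 + a(1/(-3), 19)) + ((-95 + z(-2)) + 87) = (291 + (5 + 1/(-3) - 5*19)/19) + ((-95 - 2) + 87) = (291 + (5 - 1/3 - 95)/19) + (-97 + 87) = (291 + (1/19)*(-271/3)) - 10 = (291 - 271/57) - 10 = 16316/57 - 10 = 15746/57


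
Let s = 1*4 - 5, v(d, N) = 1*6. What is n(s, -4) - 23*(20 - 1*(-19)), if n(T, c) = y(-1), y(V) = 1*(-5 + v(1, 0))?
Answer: -896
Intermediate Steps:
v(d, N) = 6
s = -1 (s = 4 - 5 = -1)
y(V) = 1 (y(V) = 1*(-5 + 6) = 1*1 = 1)
n(T, c) = 1
n(s, -4) - 23*(20 - 1*(-19)) = 1 - 23*(20 - 1*(-19)) = 1 - 23*(20 + 19) = 1 - 23*39 = 1 - 897 = -896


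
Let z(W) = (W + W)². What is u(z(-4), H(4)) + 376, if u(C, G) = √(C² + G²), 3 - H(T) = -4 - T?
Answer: 376 + √4217 ≈ 440.94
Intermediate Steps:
H(T) = 7 + T (H(T) = 3 - (-4 - T) = 3 + (4 + T) = 7 + T)
z(W) = 4*W² (z(W) = (2*W)² = 4*W²)
u(z(-4), H(4)) + 376 = √((4*(-4)²)² + (7 + 4)²) + 376 = √((4*16)² + 11²) + 376 = √(64² + 121) + 376 = √(4096 + 121) + 376 = √4217 + 376 = 376 + √4217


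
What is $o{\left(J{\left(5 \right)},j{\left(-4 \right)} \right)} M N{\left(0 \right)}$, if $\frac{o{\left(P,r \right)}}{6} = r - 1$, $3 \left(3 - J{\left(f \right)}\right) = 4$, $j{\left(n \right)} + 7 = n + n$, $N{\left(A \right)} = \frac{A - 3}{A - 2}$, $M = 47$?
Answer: $-6768$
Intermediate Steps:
$N{\left(A \right)} = \frac{-3 + A}{-2 + A}$
$j{\left(n \right)} = -7 + 2 n$ ($j{\left(n \right)} = -7 + \left(n + n\right) = -7 + 2 n$)
$J{\left(f \right)} = \frac{5}{3}$ ($J{\left(f \right)} = 3 - \frac{4}{3} = \frac{5}{3}$)
$o{\left(P,r \right)} = -6 + 6 r$ ($o{\left(P,r \right)} = 6 \left(r - 1\right) = 6 \left(-1 + r\right) = -6 + 6 r$)
$o{\left(J{\left(5 \right)},j{\left(-4 \right)} \right)} M N{\left(0 \right)} = \left(-6 + 6 \left(-7 + 2 \left(-4\right)\right)\right) 47 \frac{-3 + 0}{-2 + 0} = \left(-6 + 6 \left(-7 - 8\right)\right) 47 \frac{1}{-2} \left(-3\right) = \left(-6 + 6 \left(-15\right)\right) 47 \left(\left(- \frac{1}{2}\right) \left(-3\right)\right) = \left(-6 - 90\right) 47 \cdot \frac{3}{2} = \left(-96\right) 47 \cdot \frac{3}{2} = \left(-4512\right) \frac{3}{2} = -6768$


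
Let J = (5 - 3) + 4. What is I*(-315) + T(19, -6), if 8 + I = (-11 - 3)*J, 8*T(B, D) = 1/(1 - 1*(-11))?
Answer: 2782081/96 ≈ 28980.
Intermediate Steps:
J = 6 (J = 2 + 4 = 6)
T(B, D) = 1/96 (T(B, D) = 1/(8*(1 - 1*(-11))) = 1/(8*(1 + 11)) = (⅛)/12 = (⅛)*(1/12) = 1/96)
I = -92 (I = -8 + (-11 - 3)*6 = -8 - 14*6 = -8 - 84 = -92)
I*(-315) + T(19, -6) = -92*(-315) + 1/96 = 28980 + 1/96 = 2782081/96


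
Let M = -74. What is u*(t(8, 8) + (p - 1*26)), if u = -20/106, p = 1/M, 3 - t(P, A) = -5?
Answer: 6665/1961 ≈ 3.3988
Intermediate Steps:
t(P, A) = 8 (t(P, A) = 3 - 1*(-5) = 3 + 5 = 8)
p = -1/74 (p = 1/(-74) = -1/74 ≈ -0.013514)
u = -10/53 (u = -20*1/106 = -10/53 ≈ -0.18868)
u*(t(8, 8) + (p - 1*26)) = -10*(8 + (-1/74 - 1*26))/53 = -10*(8 + (-1/74 - 26))/53 = -10*(8 - 1925/74)/53 = -10/53*(-1333/74) = 6665/1961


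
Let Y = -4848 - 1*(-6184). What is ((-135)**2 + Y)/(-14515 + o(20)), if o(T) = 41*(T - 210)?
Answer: -19561/22305 ≈ -0.87698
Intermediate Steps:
Y = 1336 (Y = -4848 + 6184 = 1336)
o(T) = -8610 + 41*T (o(T) = 41*(-210 + T) = -8610 + 41*T)
((-135)**2 + Y)/(-14515 + o(20)) = ((-135)**2 + 1336)/(-14515 + (-8610 + 41*20)) = (18225 + 1336)/(-14515 + (-8610 + 820)) = 19561/(-14515 - 7790) = 19561/(-22305) = 19561*(-1/22305) = -19561/22305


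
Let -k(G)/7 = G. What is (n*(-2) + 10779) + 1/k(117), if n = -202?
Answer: 9158876/819 ≈ 11183.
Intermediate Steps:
k(G) = -7*G
(n*(-2) + 10779) + 1/k(117) = (-202*(-2) + 10779) + 1/(-7*117) = (404 + 10779) + 1/(-819) = 11183 - 1/819 = 9158876/819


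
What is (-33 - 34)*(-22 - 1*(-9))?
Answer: 871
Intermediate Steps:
(-33 - 34)*(-22 - 1*(-9)) = -67*(-22 + 9) = -67*(-13) = 871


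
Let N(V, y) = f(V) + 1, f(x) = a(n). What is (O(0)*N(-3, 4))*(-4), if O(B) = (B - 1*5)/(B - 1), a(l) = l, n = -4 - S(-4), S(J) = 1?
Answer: 80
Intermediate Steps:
n = -5 (n = -4 - 1*1 = -4 - 1 = -5)
f(x) = -5
N(V, y) = -4 (N(V, y) = -5 + 1 = -4)
O(B) = (-5 + B)/(-1 + B) (O(B) = (B - 5)/(-1 + B) = (-5 + B)/(-1 + B))
(O(0)*N(-3, 4))*(-4) = (((-5 + 0)/(-1 + 0))*(-4))*(-4) = ((-5/(-1))*(-4))*(-4) = (-1*(-5)*(-4))*(-4) = (5*(-4))*(-4) = -20*(-4) = 80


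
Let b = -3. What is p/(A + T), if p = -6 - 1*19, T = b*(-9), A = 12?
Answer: -25/39 ≈ -0.64103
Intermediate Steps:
T = 27 (T = -3*(-9) = 27)
p = -25 (p = -6 - 19 = -25)
p/(A + T) = -25/(12 + 27) = -25/39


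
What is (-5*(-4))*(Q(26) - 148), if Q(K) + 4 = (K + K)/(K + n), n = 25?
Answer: -154000/51 ≈ -3019.6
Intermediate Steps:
Q(K) = -4 + 2*K/(25 + K) (Q(K) = -4 + (K + K)/(K + 25) = -4 + (2*K)/(25 + K) = -4 + 2*K/(25 + K))
(-5*(-4))*(Q(26) - 148) = (-5*(-4))*(2*(-50 - 1*26)/(25 + 26) - 148) = 20*(2*(-50 - 26)/51 - 148) = 20*(2*(1/51)*(-76) - 148) = 20*(-152/51 - 148) = 20*(-7700/51) = -154000/51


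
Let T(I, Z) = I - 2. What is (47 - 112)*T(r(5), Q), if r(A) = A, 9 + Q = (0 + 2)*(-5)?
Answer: -195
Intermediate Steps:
Q = -19 (Q = -9 + (0 + 2)*(-5) = -9 + 2*(-5) = -9 - 10 = -19)
T(I, Z) = -2 + I
(47 - 112)*T(r(5), Q) = (47 - 112)*(-2 + 5) = -65*3 = -195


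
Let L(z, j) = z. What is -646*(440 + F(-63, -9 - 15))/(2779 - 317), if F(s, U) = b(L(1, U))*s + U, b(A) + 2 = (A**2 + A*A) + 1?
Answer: -114019/1231 ≈ -92.623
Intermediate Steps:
b(A) = -1 + 2*A**2 (b(A) = -2 + ((A**2 + A*A) + 1) = -2 + ((A**2 + A**2) + 1) = -2 + (2*A**2 + 1) = -2 + (1 + 2*A**2) = -1 + 2*A**2)
F(s, U) = U + s (F(s, U) = (-1 + 2*1**2)*s + U = (-1 + 2*1)*s + U = (-1 + 2)*s + U = 1*s + U = s + U = U + s)
-646*(440 + F(-63, -9 - 15))/(2779 - 317) = -646*(440 + ((-9 - 15) - 63))/(2779 - 317) = -646/(2462/(440 + (-24 - 63))) = -646/(2462/(440 - 87)) = -646/(2462/353) = -646/(2462*(1/353)) = -646/2462/353 = -646*353/2462 = -114019/1231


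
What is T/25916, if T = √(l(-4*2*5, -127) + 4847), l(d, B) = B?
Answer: √295/6479 ≈ 0.0026510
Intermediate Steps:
T = 4*√295 (T = √(-127 + 4847) = √4720 = 4*√295 ≈ 68.702)
T/25916 = (4*√295)/25916 = (4*√295)*(1/25916) = √295/6479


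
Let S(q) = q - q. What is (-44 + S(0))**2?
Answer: 1936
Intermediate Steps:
S(q) = 0
(-44 + S(0))**2 = (-44 + 0)**2 = (-44)**2 = 1936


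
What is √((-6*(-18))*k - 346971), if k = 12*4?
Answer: I*√341787 ≈ 584.63*I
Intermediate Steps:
k = 48
√((-6*(-18))*k - 346971) = √(-6*(-18)*48 - 346971) = √(108*48 - 346971) = √(5184 - 346971) = √(-341787) = I*√341787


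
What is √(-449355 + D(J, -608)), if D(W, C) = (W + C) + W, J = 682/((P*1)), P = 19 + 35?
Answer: I*√36444957/9 ≈ 670.77*I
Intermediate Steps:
P = 54
J = 341/27 (J = 682/((54*1)) = 682/54 = 682*(1/54) = 341/27 ≈ 12.630)
D(W, C) = C + 2*W (D(W, C) = (C + W) + W = C + 2*W)
√(-449355 + D(J, -608)) = √(-449355 + (-608 + 2*(341/27))) = √(-449355 + (-608 + 682/27)) = √(-449355 - 15734/27) = √(-12148319/27) = I*√36444957/9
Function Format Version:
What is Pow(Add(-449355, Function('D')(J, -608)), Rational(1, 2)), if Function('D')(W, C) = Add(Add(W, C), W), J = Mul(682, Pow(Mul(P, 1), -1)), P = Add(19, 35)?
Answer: Mul(Rational(1, 9), I, Pow(36444957, Rational(1, 2))) ≈ Mul(670.77, I)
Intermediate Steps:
P = 54
J = Rational(341, 27) (J = Mul(682, Pow(Mul(54, 1), -1)) = Mul(682, Pow(54, -1)) = Mul(682, Rational(1, 54)) = Rational(341, 27) ≈ 12.630)
Function('D')(W, C) = Add(C, Mul(2, W)) (Function('D')(W, C) = Add(Add(C, W), W) = Add(C, Mul(2, W)))
Pow(Add(-449355, Function('D')(J, -608)), Rational(1, 2)) = Pow(Add(-449355, Add(-608, Mul(2, Rational(341, 27)))), Rational(1, 2)) = Pow(Add(-449355, Add(-608, Rational(682, 27))), Rational(1, 2)) = Pow(Add(-449355, Rational(-15734, 27)), Rational(1, 2)) = Pow(Rational(-12148319, 27), Rational(1, 2)) = Mul(Rational(1, 9), I, Pow(36444957, Rational(1, 2)))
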